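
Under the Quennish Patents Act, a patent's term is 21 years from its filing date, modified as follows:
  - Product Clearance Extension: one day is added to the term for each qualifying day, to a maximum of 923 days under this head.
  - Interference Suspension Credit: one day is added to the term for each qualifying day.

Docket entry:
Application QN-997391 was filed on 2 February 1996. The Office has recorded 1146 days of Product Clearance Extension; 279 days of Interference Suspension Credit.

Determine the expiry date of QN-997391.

Base term: filing date + 21 years → 2 February 2017.
Product Clearance Extension: 1146 days claimed exceeds the 923-day cap, so +923 days → 14 August 2019.
Interference Suspension Credit: +279 days → 19 May 2020.

2020-05-19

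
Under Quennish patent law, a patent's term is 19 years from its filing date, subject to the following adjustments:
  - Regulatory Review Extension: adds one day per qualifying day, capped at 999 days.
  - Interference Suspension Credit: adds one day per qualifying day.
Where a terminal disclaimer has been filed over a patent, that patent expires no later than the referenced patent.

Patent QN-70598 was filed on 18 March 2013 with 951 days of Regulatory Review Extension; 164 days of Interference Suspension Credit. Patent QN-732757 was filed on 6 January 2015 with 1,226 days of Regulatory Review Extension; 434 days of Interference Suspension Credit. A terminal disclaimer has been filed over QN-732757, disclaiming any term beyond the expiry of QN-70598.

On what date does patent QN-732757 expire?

Natural term of QN-732757:
  Base: filing + 19 years → 6 January 2034.
  Regulatory Review Extension: 1226 days claimed exceeds the 999-day cap, so +999 days → 1 October 2036.
  Interference Suspension Credit: +434 days → 9 December 2037.
Expiry of referenced patent QN-70598:
  Base: filing + 19 years → 18 March 2032.
  Regulatory Review Extension: 951 days (within the 999-day cap) → +951 days → 25 October 2034.
  Interference Suspension Credit: +164 days → 7 April 2035.
Terminal disclaimer: QN-732757 expires on the earlier of 9 December 2037 and 7 April 2035.

April 7, 2035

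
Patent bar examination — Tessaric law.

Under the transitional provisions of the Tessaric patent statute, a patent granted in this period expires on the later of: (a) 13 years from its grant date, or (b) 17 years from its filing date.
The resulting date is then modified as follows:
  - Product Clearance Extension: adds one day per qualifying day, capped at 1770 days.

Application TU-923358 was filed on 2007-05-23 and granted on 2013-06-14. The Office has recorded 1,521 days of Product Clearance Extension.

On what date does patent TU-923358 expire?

(a) grant + 13 years → 14 June 2026.
(b) filing + 17 years → 23 May 2024.
Later of the two: 14 June 2026.
Product Clearance Extension: 1521 days (within the 1770-day cap) → +1521 days → 13 August 2030.

August 13, 2030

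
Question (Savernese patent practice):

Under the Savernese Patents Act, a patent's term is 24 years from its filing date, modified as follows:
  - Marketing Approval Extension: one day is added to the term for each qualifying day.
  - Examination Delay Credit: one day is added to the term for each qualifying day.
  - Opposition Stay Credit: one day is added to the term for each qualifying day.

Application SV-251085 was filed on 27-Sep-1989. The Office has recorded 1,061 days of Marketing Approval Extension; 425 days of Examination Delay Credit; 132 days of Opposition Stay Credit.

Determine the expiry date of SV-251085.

2018-03-03

Base term: filing date + 24 years → 27 September 2013.
Marketing Approval Extension: +1061 days → 23 August 2016.
Examination Delay Credit: +425 days → 22 October 2017.
Opposition Stay Credit: +132 days → 3 March 2018.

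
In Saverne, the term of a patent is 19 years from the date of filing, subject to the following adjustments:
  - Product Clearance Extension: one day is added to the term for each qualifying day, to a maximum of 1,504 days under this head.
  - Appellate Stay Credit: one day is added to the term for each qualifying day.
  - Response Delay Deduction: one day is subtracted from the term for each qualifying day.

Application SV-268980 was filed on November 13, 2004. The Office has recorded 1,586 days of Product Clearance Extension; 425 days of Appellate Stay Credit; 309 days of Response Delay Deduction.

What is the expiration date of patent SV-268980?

April 20, 2028

Base term: filing date + 19 years → 13 November 2023.
Product Clearance Extension: 1586 days claimed exceeds the 1504-day cap, so +1504 days → 26 December 2027.
Appellate Stay Credit: +425 days → 23 February 2029.
Response Delay Deduction: −309 days → 20 April 2028.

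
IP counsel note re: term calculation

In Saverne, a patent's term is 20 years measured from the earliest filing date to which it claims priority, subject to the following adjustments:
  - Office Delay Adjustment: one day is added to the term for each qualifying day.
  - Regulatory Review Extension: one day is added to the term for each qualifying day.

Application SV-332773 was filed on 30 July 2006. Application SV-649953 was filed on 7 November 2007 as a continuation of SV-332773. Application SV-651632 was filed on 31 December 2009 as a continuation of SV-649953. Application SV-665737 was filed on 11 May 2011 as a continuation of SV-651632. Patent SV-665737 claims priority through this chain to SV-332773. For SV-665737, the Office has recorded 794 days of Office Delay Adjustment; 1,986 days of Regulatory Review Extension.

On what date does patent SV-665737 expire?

Earliest priority filing: 30 July 2006.
Base term: 30 July 2006 + 20 years → 30 July 2026.
Office Delay Adjustment: +794 days → 1 October 2028.
Regulatory Review Extension: +1986 days → 10 March 2034.

2034-03-10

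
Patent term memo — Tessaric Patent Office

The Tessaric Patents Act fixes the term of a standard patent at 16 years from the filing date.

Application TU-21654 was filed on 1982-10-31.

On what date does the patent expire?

1998-10-31

Filing date + 16 years → 31 October 1998.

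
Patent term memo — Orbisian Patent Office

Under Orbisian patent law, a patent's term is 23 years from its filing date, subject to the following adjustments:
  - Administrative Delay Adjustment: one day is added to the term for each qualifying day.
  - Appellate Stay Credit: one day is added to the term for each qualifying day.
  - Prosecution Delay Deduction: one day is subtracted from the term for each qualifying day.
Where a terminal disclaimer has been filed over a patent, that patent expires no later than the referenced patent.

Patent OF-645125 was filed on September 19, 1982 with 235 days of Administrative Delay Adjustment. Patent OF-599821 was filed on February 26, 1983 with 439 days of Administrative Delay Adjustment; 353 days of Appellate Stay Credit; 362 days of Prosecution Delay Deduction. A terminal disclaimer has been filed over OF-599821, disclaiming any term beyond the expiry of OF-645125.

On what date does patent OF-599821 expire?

May 12, 2006

Natural term of OF-599821:
  Base: filing + 23 years → 26 February 2006.
  Administrative Delay Adjustment: +439 days → 11 May 2007.
  Appellate Stay Credit: +353 days → 28 April 2008.
  Prosecution Delay Deduction: −362 days → 2 May 2007.
Expiry of referenced patent OF-645125:
  Base: filing + 23 years → 19 September 2005.
  Administrative Delay Adjustment: +235 days → 12 May 2006.
Terminal disclaimer: OF-599821 expires on the earlier of 2 May 2007 and 12 May 2006.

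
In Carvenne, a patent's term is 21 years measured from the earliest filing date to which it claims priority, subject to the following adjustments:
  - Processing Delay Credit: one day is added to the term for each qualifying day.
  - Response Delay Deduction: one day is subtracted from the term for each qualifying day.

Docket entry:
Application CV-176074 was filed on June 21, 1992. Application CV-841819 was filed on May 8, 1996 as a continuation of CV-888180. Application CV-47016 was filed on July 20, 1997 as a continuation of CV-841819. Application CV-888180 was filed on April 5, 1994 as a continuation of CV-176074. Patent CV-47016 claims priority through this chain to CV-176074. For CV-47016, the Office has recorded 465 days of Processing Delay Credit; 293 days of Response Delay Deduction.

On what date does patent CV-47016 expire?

Earliest priority filing: 21 June 1992.
Base term: 21 June 1992 + 21 years → 21 June 2013.
Processing Delay Credit: +465 days → 29 September 2014.
Response Delay Deduction: −293 days → 10 December 2013.

2013-12-10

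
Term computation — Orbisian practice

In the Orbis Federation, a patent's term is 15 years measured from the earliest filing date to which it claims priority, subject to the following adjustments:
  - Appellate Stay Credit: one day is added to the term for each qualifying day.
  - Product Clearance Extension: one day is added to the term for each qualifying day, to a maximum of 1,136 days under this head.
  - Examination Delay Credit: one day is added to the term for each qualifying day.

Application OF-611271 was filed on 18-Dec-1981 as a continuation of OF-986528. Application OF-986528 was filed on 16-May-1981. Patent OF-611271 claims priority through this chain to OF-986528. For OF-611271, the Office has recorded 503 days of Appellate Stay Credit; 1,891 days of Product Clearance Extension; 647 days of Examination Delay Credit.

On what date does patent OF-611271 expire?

Earliest priority filing: 16 May 1981.
Base term: 16 May 1981 + 15 years → 16 May 1996.
Appellate Stay Credit: +503 days → 1 October 1997.
Product Clearance Extension: 1891 days claimed exceeds the 1136-day cap, so +1136 days → 10 November 2000.
Examination Delay Credit: +647 days → 19 August 2002.

August 19, 2002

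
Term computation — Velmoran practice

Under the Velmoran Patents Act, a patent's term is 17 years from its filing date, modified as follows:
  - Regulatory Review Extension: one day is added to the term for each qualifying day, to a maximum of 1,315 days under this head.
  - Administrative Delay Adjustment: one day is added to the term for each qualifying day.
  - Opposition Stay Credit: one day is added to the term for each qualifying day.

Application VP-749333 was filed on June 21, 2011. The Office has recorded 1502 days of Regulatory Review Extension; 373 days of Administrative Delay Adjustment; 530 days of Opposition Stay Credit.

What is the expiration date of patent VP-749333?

July 18, 2034

Base term: filing date + 17 years → 21 June 2028.
Regulatory Review Extension: 1502 days claimed exceeds the 1315-day cap, so +1315 days → 27 January 2032.
Administrative Delay Adjustment: +373 days → 3 February 2033.
Opposition Stay Credit: +530 days → 18 July 2034.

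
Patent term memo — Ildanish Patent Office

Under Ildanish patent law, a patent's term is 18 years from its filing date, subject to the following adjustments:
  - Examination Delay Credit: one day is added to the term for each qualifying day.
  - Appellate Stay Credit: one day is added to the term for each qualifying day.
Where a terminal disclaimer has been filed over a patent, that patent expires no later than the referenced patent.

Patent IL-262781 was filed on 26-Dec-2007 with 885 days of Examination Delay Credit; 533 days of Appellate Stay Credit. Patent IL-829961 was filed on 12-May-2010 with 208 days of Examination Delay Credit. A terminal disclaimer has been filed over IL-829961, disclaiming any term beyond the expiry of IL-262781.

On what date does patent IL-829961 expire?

Natural term of IL-829961:
  Base: filing + 18 years → 12 May 2028.
  Examination Delay Credit: +208 days → 6 December 2028.
Expiry of referenced patent IL-262781:
  Base: filing + 18 years → 26 December 2025.
  Examination Delay Credit: +885 days → 29 May 2028.
  Appellate Stay Credit: +533 days → 13 November 2029.
Terminal disclaimer: IL-829961 expires on the earlier of 6 December 2028 and 13 November 2029.

2028-12-06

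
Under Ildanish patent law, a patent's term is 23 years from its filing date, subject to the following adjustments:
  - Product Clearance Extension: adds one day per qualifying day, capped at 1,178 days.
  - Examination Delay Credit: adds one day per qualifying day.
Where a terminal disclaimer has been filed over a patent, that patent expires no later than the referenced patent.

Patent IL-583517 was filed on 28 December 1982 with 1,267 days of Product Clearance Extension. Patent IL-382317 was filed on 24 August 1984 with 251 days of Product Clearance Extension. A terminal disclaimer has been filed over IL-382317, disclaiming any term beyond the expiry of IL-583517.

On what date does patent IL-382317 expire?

May 1, 2008

Natural term of IL-382317:
  Base: filing + 23 years → 24 August 2007.
  Product Clearance Extension: 251 days (within the 1178-day cap) → +251 days → 1 May 2008.
Expiry of referenced patent IL-583517:
  Base: filing + 23 years → 28 December 2005.
  Product Clearance Extension: 1267 days claimed exceeds the 1178-day cap, so +1178 days → 20 March 2009.
Terminal disclaimer: IL-382317 expires on the earlier of 1 May 2008 and 20 March 2009.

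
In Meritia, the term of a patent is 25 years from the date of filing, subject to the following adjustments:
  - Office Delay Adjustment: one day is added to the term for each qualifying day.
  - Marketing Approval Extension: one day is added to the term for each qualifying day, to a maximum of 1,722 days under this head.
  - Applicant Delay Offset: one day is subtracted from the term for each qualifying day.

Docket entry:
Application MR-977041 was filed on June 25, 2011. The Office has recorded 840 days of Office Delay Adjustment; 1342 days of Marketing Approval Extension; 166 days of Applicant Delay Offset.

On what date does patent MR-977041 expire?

Base term: filing date + 25 years → 25 June 2036.
Office Delay Adjustment: +840 days → 13 October 2038.
Marketing Approval Extension: 1342 days (within the 1722-day cap) → +1342 days → 16 June 2042.
Applicant Delay Offset: −166 days → 1 January 2042.

2042-01-01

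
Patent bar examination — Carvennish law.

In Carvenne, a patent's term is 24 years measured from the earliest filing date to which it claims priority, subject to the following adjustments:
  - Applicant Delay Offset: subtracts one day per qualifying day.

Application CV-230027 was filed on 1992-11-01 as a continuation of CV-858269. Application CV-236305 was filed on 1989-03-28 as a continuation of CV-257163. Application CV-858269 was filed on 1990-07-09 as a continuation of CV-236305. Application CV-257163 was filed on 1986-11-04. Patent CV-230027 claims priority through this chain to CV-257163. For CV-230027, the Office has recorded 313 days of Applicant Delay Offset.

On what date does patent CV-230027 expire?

2009-12-26

Earliest priority filing: 4 November 1986.
Base term: 4 November 1986 + 24 years → 4 November 2010.
Applicant Delay Offset: −313 days → 26 December 2009.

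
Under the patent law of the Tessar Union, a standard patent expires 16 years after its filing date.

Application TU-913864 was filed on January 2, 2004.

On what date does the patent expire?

2020-01-02

Filing date + 16 years → 2 January 2020.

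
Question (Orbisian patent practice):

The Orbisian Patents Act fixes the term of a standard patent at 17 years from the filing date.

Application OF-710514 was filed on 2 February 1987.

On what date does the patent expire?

Filing date + 17 years → 2 February 2004.

February 2, 2004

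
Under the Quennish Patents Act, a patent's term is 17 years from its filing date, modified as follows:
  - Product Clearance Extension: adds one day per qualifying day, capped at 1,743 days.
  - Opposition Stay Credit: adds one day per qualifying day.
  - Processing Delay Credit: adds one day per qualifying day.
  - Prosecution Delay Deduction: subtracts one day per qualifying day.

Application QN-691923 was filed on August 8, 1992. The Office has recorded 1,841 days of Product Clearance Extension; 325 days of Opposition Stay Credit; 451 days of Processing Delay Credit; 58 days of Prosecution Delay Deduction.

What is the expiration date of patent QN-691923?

Base term: filing date + 17 years → 8 August 2009.
Product Clearance Extension: 1841 days claimed exceeds the 1743-day cap, so +1743 days → 17 May 2014.
Opposition Stay Credit: +325 days → 7 April 2015.
Processing Delay Credit: +451 days → 1 July 2016.
Prosecution Delay Deduction: −58 days → 4 May 2016.

2016-05-04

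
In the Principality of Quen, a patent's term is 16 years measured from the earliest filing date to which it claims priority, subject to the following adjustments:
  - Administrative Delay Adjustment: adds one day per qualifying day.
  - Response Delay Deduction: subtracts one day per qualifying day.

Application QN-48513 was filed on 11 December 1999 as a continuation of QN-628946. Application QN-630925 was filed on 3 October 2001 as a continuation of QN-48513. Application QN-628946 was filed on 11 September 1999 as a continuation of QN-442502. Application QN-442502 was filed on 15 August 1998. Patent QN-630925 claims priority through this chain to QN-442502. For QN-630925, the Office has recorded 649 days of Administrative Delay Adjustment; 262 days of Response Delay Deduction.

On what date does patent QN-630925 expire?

Earliest priority filing: 15 August 1998.
Base term: 15 August 1998 + 16 years → 15 August 2014.
Administrative Delay Adjustment: +649 days → 25 May 2016.
Response Delay Deduction: −262 days → 6 September 2015.

2015-09-06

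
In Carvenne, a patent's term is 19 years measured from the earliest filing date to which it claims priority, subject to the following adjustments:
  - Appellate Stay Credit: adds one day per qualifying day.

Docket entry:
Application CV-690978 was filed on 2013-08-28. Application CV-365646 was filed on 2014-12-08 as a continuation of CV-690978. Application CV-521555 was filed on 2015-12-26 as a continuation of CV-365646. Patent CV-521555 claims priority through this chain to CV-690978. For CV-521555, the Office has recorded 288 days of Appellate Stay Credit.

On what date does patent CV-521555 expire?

Earliest priority filing: 28 August 2013.
Base term: 28 August 2013 + 19 years → 28 August 2032.
Appellate Stay Credit: +288 days → 12 June 2033.

June 12, 2033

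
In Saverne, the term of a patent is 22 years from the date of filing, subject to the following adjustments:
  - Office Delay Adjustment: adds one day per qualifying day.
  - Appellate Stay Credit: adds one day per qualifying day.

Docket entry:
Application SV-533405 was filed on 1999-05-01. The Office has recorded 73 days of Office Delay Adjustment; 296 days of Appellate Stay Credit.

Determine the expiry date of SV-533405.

2022-05-05

Base term: filing date + 22 years → 1 May 2021.
Office Delay Adjustment: +73 days → 13 July 2021.
Appellate Stay Credit: +296 days → 5 May 2022.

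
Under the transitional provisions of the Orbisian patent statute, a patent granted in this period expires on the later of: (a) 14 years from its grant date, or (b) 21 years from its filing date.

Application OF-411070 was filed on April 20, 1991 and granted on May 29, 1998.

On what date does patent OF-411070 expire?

(a) grant + 14 years → 29 May 2012.
(b) filing + 21 years → 20 April 2012.
Later of the two: 29 May 2012.

2012-05-29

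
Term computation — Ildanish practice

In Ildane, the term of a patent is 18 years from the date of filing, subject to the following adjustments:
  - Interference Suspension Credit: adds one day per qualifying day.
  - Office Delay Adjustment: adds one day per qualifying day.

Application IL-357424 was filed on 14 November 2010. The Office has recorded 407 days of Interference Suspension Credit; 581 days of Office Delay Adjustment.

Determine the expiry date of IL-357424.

2031-07-30

Base term: filing date + 18 years → 14 November 2028.
Interference Suspension Credit: +407 days → 26 December 2029.
Office Delay Adjustment: +581 days → 30 July 2031.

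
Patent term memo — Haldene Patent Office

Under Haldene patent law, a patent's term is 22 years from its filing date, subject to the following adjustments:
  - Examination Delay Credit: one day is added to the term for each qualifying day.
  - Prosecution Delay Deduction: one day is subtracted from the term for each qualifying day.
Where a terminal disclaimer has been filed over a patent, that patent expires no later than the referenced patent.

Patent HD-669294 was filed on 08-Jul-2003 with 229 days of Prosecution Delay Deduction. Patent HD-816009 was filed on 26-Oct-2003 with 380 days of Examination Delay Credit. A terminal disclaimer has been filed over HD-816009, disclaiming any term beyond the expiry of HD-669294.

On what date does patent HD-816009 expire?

Natural term of HD-816009:
  Base: filing + 22 years → 26 October 2025.
  Examination Delay Credit: +380 days → 10 November 2026.
Expiry of referenced patent HD-669294:
  Base: filing + 22 years → 8 July 2025.
  Prosecution Delay Deduction: −229 days → 21 November 2024.
Terminal disclaimer: HD-816009 expires on the earlier of 10 November 2026 and 21 November 2024.

November 21, 2024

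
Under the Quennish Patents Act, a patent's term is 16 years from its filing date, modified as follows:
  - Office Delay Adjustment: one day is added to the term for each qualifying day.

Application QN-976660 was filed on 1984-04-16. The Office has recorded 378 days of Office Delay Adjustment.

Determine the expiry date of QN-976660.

April 29, 2001

Base term: filing date + 16 years → 16 April 2000.
Office Delay Adjustment: +378 days → 29 April 2001.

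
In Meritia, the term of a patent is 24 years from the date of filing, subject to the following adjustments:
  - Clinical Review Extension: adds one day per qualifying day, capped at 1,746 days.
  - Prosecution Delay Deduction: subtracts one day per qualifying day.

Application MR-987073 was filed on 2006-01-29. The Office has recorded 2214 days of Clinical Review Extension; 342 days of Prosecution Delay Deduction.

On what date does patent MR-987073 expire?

2033-12-03

Base term: filing date + 24 years → 29 January 2030.
Clinical Review Extension: 2214 days claimed exceeds the 1746-day cap, so +1746 days → 10 November 2034.
Prosecution Delay Deduction: −342 days → 3 December 2033.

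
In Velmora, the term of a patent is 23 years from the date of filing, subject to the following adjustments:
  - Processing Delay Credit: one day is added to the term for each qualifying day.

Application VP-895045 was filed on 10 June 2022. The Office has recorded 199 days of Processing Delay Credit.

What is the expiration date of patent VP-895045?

Base term: filing date + 23 years → 10 June 2045.
Processing Delay Credit: +199 days → 26 December 2045.

December 26, 2045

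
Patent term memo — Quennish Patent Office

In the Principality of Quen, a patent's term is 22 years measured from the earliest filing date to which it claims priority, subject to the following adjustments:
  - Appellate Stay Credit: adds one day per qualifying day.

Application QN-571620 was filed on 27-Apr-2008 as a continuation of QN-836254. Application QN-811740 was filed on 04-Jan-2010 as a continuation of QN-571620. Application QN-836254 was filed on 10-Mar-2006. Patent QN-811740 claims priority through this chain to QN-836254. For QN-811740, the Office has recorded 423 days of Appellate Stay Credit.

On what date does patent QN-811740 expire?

Earliest priority filing: 10 March 2006.
Base term: 10 March 2006 + 22 years → 10 March 2028.
Appellate Stay Credit: +423 days → 7 May 2029.

2029-05-07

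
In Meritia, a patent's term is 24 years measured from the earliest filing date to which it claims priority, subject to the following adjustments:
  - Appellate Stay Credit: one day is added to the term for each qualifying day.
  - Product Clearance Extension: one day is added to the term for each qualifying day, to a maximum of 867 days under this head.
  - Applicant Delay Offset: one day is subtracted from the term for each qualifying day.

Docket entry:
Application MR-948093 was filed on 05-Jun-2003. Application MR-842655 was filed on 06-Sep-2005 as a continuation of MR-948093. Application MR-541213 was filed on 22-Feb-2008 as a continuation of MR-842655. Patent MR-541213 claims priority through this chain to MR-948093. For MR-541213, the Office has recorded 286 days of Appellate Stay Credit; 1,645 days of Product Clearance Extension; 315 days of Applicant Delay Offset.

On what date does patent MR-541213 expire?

2029-09-20

Earliest priority filing: 5 June 2003.
Base term: 5 June 2003 + 24 years → 5 June 2027.
Appellate Stay Credit: +286 days → 17 March 2028.
Product Clearance Extension: 1645 days claimed exceeds the 867-day cap, so +867 days → 1 August 2030.
Applicant Delay Offset: −315 days → 20 September 2029.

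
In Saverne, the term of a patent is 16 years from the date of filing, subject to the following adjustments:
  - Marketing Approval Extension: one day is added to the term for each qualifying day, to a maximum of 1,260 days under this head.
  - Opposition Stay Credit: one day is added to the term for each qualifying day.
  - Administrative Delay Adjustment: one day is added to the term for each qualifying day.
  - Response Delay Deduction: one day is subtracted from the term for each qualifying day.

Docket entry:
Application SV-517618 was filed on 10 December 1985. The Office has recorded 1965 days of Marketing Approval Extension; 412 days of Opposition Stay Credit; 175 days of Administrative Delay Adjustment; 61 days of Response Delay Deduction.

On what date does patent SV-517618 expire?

Base term: filing date + 16 years → 10 December 2001.
Marketing Approval Extension: 1965 days claimed exceeds the 1260-day cap, so +1260 days → 23 May 2005.
Opposition Stay Credit: +412 days → 9 July 2006.
Administrative Delay Adjustment: +175 days → 31 December 2006.
Response Delay Deduction: −61 days → 31 October 2006.

October 31, 2006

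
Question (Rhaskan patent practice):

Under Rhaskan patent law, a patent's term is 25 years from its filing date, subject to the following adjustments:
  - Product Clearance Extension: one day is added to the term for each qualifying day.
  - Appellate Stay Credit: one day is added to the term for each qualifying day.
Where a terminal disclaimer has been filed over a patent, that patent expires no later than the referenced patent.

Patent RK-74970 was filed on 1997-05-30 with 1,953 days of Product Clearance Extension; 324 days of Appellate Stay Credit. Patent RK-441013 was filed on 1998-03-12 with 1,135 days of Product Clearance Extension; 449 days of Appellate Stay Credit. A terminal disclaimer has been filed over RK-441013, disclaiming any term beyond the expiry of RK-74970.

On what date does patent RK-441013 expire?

2027-07-13

Natural term of RK-441013:
  Base: filing + 25 years → 12 March 2023.
  Product Clearance Extension: +1135 days → 20 April 2026.
  Appellate Stay Credit: +449 days → 13 July 2027.
Expiry of referenced patent RK-74970:
  Base: filing + 25 years → 30 May 2022.
  Product Clearance Extension: +1953 days → 4 October 2027.
  Appellate Stay Credit: +324 days → 23 August 2028.
Terminal disclaimer: RK-441013 expires on the earlier of 13 July 2027 and 23 August 2028.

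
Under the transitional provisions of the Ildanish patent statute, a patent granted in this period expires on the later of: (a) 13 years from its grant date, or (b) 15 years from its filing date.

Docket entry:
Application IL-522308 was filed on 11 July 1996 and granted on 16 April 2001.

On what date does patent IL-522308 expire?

2014-04-16

(a) grant + 13 years → 16 April 2014.
(b) filing + 15 years → 11 July 2011.
Later of the two: 16 April 2014.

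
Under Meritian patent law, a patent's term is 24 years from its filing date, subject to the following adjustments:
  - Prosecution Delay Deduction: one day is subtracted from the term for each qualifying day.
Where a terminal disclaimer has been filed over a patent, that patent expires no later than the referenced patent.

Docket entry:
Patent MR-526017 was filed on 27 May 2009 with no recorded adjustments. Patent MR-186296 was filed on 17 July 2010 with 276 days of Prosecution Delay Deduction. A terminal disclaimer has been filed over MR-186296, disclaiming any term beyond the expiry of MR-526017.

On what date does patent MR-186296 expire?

Natural term of MR-186296:
  Base: filing + 24 years → 17 July 2034.
  Prosecution Delay Deduction: −276 days → 14 October 2033.
Expiry of referenced patent MR-526017:
  Base: filing + 24 years → 27 May 2033.
Terminal disclaimer: MR-186296 expires on the earlier of 14 October 2033 and 27 May 2033.

2033-05-27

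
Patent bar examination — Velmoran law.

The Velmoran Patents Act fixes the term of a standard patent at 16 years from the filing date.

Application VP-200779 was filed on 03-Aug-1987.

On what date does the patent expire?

August 3, 2003

Filing date + 16 years → 3 August 2003.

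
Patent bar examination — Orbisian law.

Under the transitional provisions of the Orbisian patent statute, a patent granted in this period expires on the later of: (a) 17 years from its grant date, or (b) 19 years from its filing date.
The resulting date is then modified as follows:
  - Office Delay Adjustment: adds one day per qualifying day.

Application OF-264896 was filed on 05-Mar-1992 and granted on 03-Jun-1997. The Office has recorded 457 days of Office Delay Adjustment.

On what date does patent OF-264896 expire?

(a) grant + 17 years → 3 June 2014.
(b) filing + 19 years → 5 March 2011.
Later of the two: 3 June 2014.
Office Delay Adjustment: +457 days → 3 September 2015.

2015-09-03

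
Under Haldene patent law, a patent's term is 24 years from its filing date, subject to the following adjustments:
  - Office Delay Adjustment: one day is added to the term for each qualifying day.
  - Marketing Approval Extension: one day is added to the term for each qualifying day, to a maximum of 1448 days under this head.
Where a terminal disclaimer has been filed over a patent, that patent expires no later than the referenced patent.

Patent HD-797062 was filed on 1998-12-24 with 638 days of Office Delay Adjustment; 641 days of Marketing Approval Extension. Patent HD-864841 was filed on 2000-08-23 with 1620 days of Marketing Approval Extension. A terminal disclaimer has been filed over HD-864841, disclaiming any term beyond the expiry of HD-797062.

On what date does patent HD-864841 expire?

Natural term of HD-864841:
  Base: filing + 24 years → 23 August 2024.
  Marketing Approval Extension: 1620 days claimed exceeds the 1448-day cap, so +1448 days → 10 August 2028.
Expiry of referenced patent HD-797062:
  Base: filing + 24 years → 24 December 2022.
  Office Delay Adjustment: +638 days → 22 September 2024.
  Marketing Approval Extension: 641 days (within the 1448-day cap) → +641 days → 25 June 2026.
Terminal disclaimer: HD-864841 expires on the earlier of 10 August 2028 and 25 June 2026.

2026-06-25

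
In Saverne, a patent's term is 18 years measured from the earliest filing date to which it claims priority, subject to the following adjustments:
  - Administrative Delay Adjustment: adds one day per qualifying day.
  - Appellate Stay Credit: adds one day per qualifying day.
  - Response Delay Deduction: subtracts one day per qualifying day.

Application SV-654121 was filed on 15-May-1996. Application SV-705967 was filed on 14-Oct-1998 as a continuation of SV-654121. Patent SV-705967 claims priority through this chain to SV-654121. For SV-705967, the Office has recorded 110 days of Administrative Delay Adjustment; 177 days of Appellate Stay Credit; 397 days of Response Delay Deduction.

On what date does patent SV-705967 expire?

Earliest priority filing: 15 May 1996.
Base term: 15 May 1996 + 18 years → 15 May 2014.
Administrative Delay Adjustment: +110 days → 2 September 2014.
Appellate Stay Credit: +177 days → 26 February 2015.
Response Delay Deduction: −397 days → 25 January 2014.

January 25, 2014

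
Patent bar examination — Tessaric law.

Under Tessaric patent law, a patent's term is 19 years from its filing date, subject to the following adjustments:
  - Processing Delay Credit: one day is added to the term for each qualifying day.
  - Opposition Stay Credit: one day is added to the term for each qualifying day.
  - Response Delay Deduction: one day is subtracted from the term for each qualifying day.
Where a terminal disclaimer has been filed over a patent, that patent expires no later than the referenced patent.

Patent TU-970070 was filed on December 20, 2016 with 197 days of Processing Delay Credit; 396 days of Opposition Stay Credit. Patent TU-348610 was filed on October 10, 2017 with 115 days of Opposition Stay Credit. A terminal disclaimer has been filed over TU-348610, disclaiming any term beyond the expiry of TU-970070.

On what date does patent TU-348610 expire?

Natural term of TU-348610:
  Base: filing + 19 years → 10 October 2036.
  Opposition Stay Credit: +115 days → 2 February 2037.
Expiry of referenced patent TU-970070:
  Base: filing + 19 years → 20 December 2035.
  Processing Delay Credit: +197 days → 4 July 2036.
  Opposition Stay Credit: +396 days → 4 August 2037.
Terminal disclaimer: TU-348610 expires on the earlier of 2 February 2037 and 4 August 2037.

2037-02-02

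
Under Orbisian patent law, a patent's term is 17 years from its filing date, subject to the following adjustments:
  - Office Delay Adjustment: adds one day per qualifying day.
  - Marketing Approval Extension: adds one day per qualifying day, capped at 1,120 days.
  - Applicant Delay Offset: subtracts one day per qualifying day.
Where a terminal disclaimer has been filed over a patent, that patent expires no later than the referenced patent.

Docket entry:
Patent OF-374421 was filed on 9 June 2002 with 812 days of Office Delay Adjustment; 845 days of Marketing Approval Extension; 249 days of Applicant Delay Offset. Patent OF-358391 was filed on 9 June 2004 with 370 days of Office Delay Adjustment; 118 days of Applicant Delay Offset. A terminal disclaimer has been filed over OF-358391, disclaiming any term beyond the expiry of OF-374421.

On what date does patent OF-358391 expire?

February 16, 2022

Natural term of OF-358391:
  Base: filing + 17 years → 9 June 2021.
  Office Delay Adjustment: +370 days → 14 June 2022.
  Applicant Delay Offset: −118 days → 16 February 2022.
Expiry of referenced patent OF-374421:
  Base: filing + 17 years → 9 June 2019.
  Office Delay Adjustment: +812 days → 29 August 2021.
  Marketing Approval Extension: 845 days (within the 1120-day cap) → +845 days → 22 December 2023.
  Applicant Delay Offset: −249 days → 17 April 2023.
Terminal disclaimer: OF-358391 expires on the earlier of 16 February 2022 and 17 April 2023.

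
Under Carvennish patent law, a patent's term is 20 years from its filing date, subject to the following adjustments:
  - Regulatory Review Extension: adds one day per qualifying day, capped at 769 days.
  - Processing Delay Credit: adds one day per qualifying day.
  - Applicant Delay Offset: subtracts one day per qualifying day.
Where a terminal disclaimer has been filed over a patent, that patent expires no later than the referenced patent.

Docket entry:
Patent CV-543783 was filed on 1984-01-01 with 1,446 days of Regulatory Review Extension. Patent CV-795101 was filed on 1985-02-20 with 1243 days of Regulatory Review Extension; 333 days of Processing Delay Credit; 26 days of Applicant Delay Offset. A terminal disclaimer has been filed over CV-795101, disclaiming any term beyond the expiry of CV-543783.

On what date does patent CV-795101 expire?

Natural term of CV-795101:
  Base: filing + 20 years → 20 February 2005.
  Regulatory Review Extension: 1243 days claimed exceeds the 769-day cap, so +769 days → 31 March 2007.
  Processing Delay Credit: +333 days → 27 February 2008.
  Applicant Delay Offset: −26 days → 1 February 2008.
Expiry of referenced patent CV-543783:
  Base: filing + 20 years → 1 January 2004.
  Regulatory Review Extension: 1446 days claimed exceeds the 769-day cap, so +769 days → 8 February 2006.
Terminal disclaimer: CV-795101 expires on the earlier of 1 February 2008 and 8 February 2006.

February 8, 2006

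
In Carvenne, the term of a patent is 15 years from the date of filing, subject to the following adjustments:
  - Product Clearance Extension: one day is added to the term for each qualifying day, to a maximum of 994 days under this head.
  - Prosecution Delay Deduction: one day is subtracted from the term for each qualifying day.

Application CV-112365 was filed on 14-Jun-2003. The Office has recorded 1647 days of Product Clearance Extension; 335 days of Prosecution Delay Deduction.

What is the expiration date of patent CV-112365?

April 3, 2020

Base term: filing date + 15 years → 14 June 2018.
Product Clearance Extension: 1647 days claimed exceeds the 994-day cap, so +994 days → 4 March 2021.
Prosecution Delay Deduction: −335 days → 3 April 2020.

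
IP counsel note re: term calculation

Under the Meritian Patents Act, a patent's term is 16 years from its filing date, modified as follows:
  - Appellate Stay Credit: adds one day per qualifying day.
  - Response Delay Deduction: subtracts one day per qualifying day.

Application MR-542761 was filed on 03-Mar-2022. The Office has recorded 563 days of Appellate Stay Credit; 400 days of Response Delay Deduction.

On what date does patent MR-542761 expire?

Base term: filing date + 16 years → 3 March 2038.
Appellate Stay Credit: +563 days → 17 September 2039.
Response Delay Deduction: −400 days → 13 August 2038.

August 13, 2038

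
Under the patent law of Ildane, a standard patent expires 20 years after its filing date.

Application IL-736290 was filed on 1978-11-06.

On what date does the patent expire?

Filing date + 20 years → 6 November 1998.

1998-11-06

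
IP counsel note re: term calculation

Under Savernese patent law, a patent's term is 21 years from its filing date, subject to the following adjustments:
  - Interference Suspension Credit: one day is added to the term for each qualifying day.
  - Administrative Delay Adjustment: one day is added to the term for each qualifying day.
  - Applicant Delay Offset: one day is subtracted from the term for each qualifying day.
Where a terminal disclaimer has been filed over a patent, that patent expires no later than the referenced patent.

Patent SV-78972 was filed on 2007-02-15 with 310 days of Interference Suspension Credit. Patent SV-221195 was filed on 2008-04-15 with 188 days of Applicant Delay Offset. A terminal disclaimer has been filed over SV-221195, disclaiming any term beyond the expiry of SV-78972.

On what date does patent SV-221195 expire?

Natural term of SV-221195:
  Base: filing + 21 years → 15 April 2029.
  Applicant Delay Offset: −188 days → 9 October 2028.
Expiry of referenced patent SV-78972:
  Base: filing + 21 years → 15 February 2028.
  Interference Suspension Credit: +310 days → 21 December 2028.
Terminal disclaimer: SV-221195 expires on the earlier of 9 October 2028 and 21 December 2028.

2028-10-09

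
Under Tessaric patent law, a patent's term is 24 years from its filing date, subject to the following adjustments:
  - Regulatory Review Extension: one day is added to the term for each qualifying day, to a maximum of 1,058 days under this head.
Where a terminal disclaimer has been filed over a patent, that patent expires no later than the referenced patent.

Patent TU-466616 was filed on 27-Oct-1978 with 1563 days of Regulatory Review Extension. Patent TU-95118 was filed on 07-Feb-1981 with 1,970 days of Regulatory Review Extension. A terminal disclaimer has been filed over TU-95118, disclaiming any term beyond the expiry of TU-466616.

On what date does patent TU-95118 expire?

Natural term of TU-95118:
  Base: filing + 24 years → 7 February 2005.
  Regulatory Review Extension: 1970 days claimed exceeds the 1058-day cap, so +1058 days → 1 January 2008.
Expiry of referenced patent TU-466616:
  Base: filing + 24 years → 27 October 2002.
  Regulatory Review Extension: 1563 days claimed exceeds the 1058-day cap, so +1058 days → 19 September 2005.
Terminal disclaimer: TU-95118 expires on the earlier of 1 January 2008 and 19 September 2005.

2005-09-19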